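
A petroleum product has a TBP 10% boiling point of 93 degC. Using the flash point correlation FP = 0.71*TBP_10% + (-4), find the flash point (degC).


FP = 0.71 * 93 + (-4) = 62.03

62.03 degC


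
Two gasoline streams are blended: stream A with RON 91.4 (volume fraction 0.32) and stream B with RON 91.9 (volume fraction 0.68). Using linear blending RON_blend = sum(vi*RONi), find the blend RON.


Linear blending: RON_blend = sum(vi * RONi)
Contribution 1: 0.32 * 91.4 = 29.248
Contribution 2: 0.68 * 91.9 = 62.492
RON_blend = 29.248 + 62.492 = 91.74

91.74


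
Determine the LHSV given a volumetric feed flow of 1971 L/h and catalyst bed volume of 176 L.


LHSV = volumetric feed rate / catalyst volume
= 1971 L/h / 176 L
= 11.20 h^-1

11.20 h^-1


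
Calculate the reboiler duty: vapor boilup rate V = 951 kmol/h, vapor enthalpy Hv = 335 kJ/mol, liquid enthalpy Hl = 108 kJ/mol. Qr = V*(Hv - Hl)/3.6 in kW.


Qr = 951 * (335 - 108) / 3.6 = 951 * 227 / 3.6 = 59970

59970 kW


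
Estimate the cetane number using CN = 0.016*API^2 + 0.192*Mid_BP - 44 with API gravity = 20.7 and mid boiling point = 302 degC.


CN = 0.016 * 20.7^2 + 0.192 * 302 - 44
CN = 6.85584 + 57.984 - 44 = 20.83984

20.83984


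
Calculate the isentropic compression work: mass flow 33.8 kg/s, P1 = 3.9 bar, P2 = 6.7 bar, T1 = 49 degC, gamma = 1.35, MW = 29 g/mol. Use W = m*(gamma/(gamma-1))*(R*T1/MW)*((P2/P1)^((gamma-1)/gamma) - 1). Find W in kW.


Isentropic work: W = m*(gamma/(gamma-1))*(R*T1/MW)*((P2/P1)^((gamma-1)/gamma) - 1)
T1 = 49 + 273.15 = 322.15 K
Pressure ratio = 6.7 / 3.9 = 1.71795
Exponent = (1.35 - 1)/1.35 = 0.259259
(P2/P1)^exp - 1 = 1.71795^0.259259 - 1 = 0.150611
W = 33.8 * 1.35 / 0.35 * 8.314 * 322.15 / 29 * 0.150611 = 1813

1813 kW


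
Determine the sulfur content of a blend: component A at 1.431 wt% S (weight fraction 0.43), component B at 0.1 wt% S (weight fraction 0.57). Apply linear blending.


Linear sulfur blending: S_blend = x1*S1 + x2*S2
Contribution 1: 0.43 * 1.431 = 0.61533 wt%
Contribution 2: 0.57 * 0.1 = 0.057 wt%
S_blend = 0.61533 + 0.057 = 0.67233

0.67233 wt%


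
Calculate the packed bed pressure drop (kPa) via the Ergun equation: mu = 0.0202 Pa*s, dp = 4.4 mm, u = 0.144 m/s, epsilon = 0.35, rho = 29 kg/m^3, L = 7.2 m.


dp = 4.4 mm = 0.0044 m
Viscous term = 150*0.0202*0.144*(1-0.35)^2 / (0.0044^2*0.35^3) = 222087
Inertial term = 1.75*29*0.144^2*(1-0.35) / (0.0044*0.35^3) = 3625.91
dP/L = 222087 + 3625.91 = 225713 Pa/m
dP = 225713 * 7.2 / 1000 = 1625 kPa

1625 kPa


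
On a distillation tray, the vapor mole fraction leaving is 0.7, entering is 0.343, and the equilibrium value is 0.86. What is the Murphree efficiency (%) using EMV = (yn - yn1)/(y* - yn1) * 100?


Murphree vapor efficiency: EMV = (y_n - y_(n-1)) / (y*_n - y_(n-1)) * 100
EMV = (0.7 - 0.343) / (0.86 - 0.343) * 100 = 0.357 / 0.517 * 100 = 69.05

69.05 %


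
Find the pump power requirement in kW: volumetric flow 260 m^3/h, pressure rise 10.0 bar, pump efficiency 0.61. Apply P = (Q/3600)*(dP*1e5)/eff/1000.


Q = 260 / 3600 = 0.0722222 m^3/s
P = 0.0722222 * (10.0 * 1e5) / 0.61 / 1000 = 118.4

118.4 kW


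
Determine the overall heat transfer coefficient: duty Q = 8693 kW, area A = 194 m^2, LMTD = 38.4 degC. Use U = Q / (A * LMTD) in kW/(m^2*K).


From Q = U*A*LMTD, U = Q / (A * LMTD)
U = 8693 / (194 * 38.4) = 8693 / 7449.6 = 1.167

1.167 kW/(m^2*K)


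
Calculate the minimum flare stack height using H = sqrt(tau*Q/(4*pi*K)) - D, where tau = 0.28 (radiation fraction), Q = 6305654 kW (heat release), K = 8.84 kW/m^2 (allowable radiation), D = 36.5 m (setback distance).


tau*Q/(4*pi*K) = 0.28 * 6305654 / (4 * pi * 8.84) = 15893.7
sqrt(15893.7) = 126.07
H = 126.07 - 36.5 = 89.57

89.57 m


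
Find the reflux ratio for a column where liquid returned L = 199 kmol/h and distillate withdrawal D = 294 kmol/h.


Reflux ratio definition: R = L / D (liquid returned / distillate withdrawn)
L = 199 kmol/h, D = 294 kmol/h
R = 199 / 294 = 0.6769

0.6769


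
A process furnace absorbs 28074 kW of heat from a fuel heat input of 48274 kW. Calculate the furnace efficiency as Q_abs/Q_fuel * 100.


Furnace efficiency = Q_absorbed / Q_fuel * 100
= 28074 / 48274 * 100 = 58.16

58.16 %


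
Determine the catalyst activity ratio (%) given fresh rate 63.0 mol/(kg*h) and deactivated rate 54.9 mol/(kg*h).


Activity (%) = (rate_used / rate_fresh) * 100
rate_used = 54.9, rate_fresh = 63.0
= (54.9 / 63.0) * 100
= 0.8714 * 100 = 87.14

87.14 %


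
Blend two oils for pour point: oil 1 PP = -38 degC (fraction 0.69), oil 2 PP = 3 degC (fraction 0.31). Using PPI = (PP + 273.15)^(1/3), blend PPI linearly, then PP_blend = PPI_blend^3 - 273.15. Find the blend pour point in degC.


PPI_1 = (-38 + 273.15)^(1/3) = 6.172318
PPI_2 = (3 + 273.15)^(1/3) = 6.512009
PPI_blend = 0.69 * 6.172318 + 0.31 * 6.512009 = 6.277622
PP_blend = 6.277622^3 - 273.15 = 247.3919 - 273.15 = -25.76

-25.76 degC


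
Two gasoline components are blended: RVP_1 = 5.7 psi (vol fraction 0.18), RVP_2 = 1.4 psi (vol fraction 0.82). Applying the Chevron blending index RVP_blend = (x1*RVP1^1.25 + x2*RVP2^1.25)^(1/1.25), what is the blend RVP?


Chevron index: RVP_blend = (sum xi*RVPi^1.25)^(1/1.25)
RVP^1.25 terms: 0.18 * 5.7^1.25 + 0.82 * 1.4^1.25 = 2.83406
RVP_blend = 2.83406^(1/1.25) = 2.301

2.301 psi


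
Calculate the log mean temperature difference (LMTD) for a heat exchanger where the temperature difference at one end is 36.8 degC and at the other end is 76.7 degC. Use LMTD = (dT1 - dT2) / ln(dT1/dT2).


LMTD = (dT1 - dT2) / ln(dT1/dT2)
= (36.8 - 76.7) / ln(36.8 / 76.7) = -39.9 / -0.734404 = 54.33

54.33 degC


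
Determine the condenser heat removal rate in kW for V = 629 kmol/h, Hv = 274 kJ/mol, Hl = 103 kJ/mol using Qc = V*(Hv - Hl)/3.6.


Qc = 629 * (274 - 103) / 3.6 = 629 * 171 / 3.6 = 29880

29880 kW


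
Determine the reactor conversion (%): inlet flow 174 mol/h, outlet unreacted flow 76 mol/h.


X = (F_in - F_out) / F_in * 100
Moles reacted = 174 - 76 = 98
X = 98 / 174 * 100
= 0.5632 * 100
= 56.32 %

56.32 %


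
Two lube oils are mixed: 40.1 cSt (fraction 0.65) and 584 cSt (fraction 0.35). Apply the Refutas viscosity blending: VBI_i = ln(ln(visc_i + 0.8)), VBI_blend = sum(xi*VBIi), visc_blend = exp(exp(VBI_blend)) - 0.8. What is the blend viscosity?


Refutas method: VBN_i = 14.534*ln(ln(visc_i + 0.8)) + 10.975, blended linearly by mass fraction; since VBN is linear in VBI_i = ln(ln(visc_i + 0.8)) and the fractions sum to 1, blend VBI directly: visc = exp(exp(VBI_blend)) - 0.8
VBI_1 = ln(ln(40.1 + 0.8)) = 1.31134
VBI_2 = ln(ln(584 + 0.8)) = 1.8518
VBI_blend = 0.65 * 1.31134 + 0.35 * 1.8518 = 1.5005
visc_blend = exp(exp(1.5005)) - 0.8 = 87.78

87.78 cSt


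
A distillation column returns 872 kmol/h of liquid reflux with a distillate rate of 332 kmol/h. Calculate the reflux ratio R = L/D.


Reflux ratio definition: R = L / D (liquid returned / distillate withdrawn)
L = 872 kmol/h, D = 332 kmol/h
R = 872 / 332 = 2.627

2.627


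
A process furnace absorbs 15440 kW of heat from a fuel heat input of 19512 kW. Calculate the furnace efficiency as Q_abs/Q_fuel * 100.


Furnace efficiency = Q_absorbed / Q_fuel * 100
= 15440 / 19512 * 100 = 79.13

79.13 %


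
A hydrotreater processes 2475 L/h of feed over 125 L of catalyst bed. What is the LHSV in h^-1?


LHSV = volumetric feed rate / catalyst volume
= 2475 L/h / 125 L
= 19.80 h^-1

19.80 h^-1


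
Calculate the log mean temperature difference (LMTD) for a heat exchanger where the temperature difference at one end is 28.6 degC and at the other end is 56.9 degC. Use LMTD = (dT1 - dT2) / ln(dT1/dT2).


LMTD = (dT1 - dT2) / ln(dT1/dT2)
= (28.6 - 56.9) / ln(28.6 / 56.9) = -28.3 / -0.687889 = 41.14

41.14 degC


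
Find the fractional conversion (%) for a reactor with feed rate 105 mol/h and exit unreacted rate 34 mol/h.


X = (F_in - F_out) / F_in * 100
Moles reacted = 105 - 34 = 71
X = 71 / 105 * 100
= 0.6762 * 100
= 67.62 %

67.62 %


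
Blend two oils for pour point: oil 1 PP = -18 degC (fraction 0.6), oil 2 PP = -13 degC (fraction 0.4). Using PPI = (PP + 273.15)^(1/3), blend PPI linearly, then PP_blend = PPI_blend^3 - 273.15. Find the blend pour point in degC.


PPI_1 = (-18 + 273.15)^(1/3) = 6.342569
PPI_2 = (-13 + 273.15)^(1/3) = 6.383731
PPI_blend = 0.6 * 6.342569 + 0.4 * 6.383731 = 6.359034
PP_blend = 6.359034^3 - 273.15 = 257.1423 - 273.15 = -16.01

-16.01 degC


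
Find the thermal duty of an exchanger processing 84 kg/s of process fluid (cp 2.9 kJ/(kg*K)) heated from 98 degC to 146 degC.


Q = m_dot * cp * delta_T
delta_T = 146 - 98 = 48 K
Q = 84 * 2.9 * 48
= 243.6 * 48
= 11692.8 kW

11692.8 kW


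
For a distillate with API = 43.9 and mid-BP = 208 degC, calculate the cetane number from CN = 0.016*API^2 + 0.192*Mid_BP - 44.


CN = 0.016 * 43.9^2 + 0.192 * 208 - 44
CN = 30.83536 + 39.936 - 44 = 26.77136

26.77136


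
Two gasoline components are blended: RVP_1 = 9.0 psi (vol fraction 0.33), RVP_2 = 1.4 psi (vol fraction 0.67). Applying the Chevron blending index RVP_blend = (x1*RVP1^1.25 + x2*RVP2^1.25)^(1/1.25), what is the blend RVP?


Chevron index: RVP_blend = (sum xi*RVPi^1.25)^(1/1.25)
RVP^1.25 terms: 0.33 * 9.0^1.25 + 0.67 * 1.4^1.25 = 6.16451
RVP_blend = 6.16451^(1/1.25) = 4.285

4.285 psi


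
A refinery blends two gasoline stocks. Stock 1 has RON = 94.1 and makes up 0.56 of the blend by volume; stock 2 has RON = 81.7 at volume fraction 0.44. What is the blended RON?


Linear blending: RON_blend = sum(vi * RONi)
Contribution 1: 0.56 * 94.1 = 52.696
Contribution 2: 0.44 * 81.7 = 35.948
RON_blend = 52.696 + 35.948 = 88.644

88.644


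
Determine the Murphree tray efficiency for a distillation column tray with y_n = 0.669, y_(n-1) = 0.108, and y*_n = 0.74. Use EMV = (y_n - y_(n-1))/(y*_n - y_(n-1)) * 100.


Murphree vapor efficiency: EMV = (y_n - y_(n-1)) / (y*_n - y_(n-1)) * 100
EMV = (0.669 - 0.108) / (0.74 - 0.108) * 100 = 0.561 / 0.632 * 100 = 88.77

88.77 %


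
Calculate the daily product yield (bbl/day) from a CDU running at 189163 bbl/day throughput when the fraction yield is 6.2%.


Crude throughput = 189163 bbl/day
Fraction yield = 6.2%
yield = throughput * fraction / 100
yield = 189163 * 6.2 / 100 = 11728.106

11728.106 bbl/day


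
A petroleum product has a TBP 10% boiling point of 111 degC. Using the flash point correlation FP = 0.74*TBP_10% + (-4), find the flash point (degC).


FP = 0.74 * 111 + (-4) = 78.14

78.14 degC


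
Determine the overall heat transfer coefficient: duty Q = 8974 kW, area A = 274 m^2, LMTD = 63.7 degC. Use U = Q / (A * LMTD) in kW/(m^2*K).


From Q = U*A*LMTD, U = Q / (A * LMTD)
U = 8974 / (274 * 63.7) = 8974 / 17453.8 = 0.5142

0.5142 kW/(m^2*K)


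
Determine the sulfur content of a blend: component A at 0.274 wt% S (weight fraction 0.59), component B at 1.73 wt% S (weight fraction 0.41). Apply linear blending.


Linear sulfur blending: S_blend = x1*S1 + x2*S2
Contribution 1: 0.59 * 0.274 = 0.16166 wt%
Contribution 2: 0.41 * 1.73 = 0.7093 wt%
S_blend = 0.16166 + 0.7093 = 0.87096

0.87096 wt%


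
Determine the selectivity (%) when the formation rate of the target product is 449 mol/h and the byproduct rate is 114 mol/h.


Selectivity = desired / (desired + undesired) * 100
Total products = 449 + 114 = 563 mol/h
S = 449 / 563 * 100
= 0.7975 * 100
= 79.75 %

79.75 %


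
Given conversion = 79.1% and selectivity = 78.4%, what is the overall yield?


Overall yield = conversion (%) * selectivity (%) / 100
Conversion = 79.1%, Selectivity = 78.4%
Y = 79.1 * 78.4 / 100
= 62.0144 %

62.0144 %


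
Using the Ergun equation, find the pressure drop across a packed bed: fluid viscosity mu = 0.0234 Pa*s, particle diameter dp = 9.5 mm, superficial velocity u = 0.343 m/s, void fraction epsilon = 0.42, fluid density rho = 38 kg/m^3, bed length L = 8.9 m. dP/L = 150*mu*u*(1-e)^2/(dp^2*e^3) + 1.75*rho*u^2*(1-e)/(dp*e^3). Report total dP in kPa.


dp = 9.5 mm = 0.0095 m
Viscous term = 150*0.0234*0.343*(1-0.42)^2 / (0.0095^2*0.42^3) = 60570.6
Inertial term = 1.75*38*0.343^2*(1-0.42) / (0.0095*0.42^3) = 6447.13
dP/L = 60570.6 + 6447.13 = 67017.7 Pa/m
dP = 67017.7 * 8.9 / 1000 = 596.5 kPa

596.5 kPa


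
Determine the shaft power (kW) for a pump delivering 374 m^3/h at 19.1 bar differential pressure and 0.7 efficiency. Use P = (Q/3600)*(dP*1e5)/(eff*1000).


Q = 374 / 3600 = 0.103889 m^3/s
P = 0.103889 * (19.1 * 1e5) / 0.7 / 1000 = 283.5

283.5 kW


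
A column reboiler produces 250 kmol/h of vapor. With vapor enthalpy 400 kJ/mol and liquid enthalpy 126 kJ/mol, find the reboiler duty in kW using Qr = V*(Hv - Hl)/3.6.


Qr = 250 * (400 - 126) / 3.6 = 250 * 274 / 3.6 = 19030

19030 kW


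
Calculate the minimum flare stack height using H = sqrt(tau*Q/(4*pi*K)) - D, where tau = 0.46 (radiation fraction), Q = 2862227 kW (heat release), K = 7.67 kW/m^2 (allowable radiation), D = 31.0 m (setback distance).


tau*Q/(4*pi*K) = 0.46 * 2862227 / (4 * pi * 7.67) = 13660.2
sqrt(13660.2) = 116.877
H = 116.877 - 31.0 = 85.88

85.88 m


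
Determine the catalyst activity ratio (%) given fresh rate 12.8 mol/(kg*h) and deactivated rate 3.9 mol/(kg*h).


Activity (%) = (rate_used / rate_fresh) * 100
rate_used = 3.9, rate_fresh = 12.8
= (3.9 / 12.8) * 100
= 0.3047 * 100 = 30.47

30.47 %


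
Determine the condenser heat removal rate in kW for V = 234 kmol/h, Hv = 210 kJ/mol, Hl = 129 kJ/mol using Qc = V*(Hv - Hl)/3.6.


Qc = 234 * (210 - 129) / 3.6 = 234 * 81 / 3.6 = 5265

5265 kW


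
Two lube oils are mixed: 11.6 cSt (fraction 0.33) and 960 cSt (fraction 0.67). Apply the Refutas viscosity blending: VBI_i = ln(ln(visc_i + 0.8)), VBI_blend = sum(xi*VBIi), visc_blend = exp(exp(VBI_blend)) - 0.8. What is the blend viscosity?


Refutas method: VBN_i = 14.534*ln(ln(visc_i + 0.8)) + 10.975, blended linearly by mass fraction; since VBN is linear in VBI_i = ln(ln(visc_i + 0.8)) and the fractions sum to 1, blend VBI directly: visc = exp(exp(VBI_blend)) - 0.8
VBI_1 = ln(ln(11.6 + 0.8)) = 0.923344
VBI_2 = ln(ln(960 + 0.8)) = 1.92684
VBI_blend = 0.33 * 0.923344 + 0.67 * 1.92684 = 1.59569
visc_blend = exp(exp(1.59569)) - 0.8 = 137.8

137.8 cSt


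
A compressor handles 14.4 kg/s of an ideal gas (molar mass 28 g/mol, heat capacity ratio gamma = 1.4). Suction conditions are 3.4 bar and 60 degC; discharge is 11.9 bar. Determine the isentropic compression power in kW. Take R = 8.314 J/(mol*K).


Isentropic work: W = m*(gamma/(gamma-1))*(R*T1/MW)*((P2/P1)^((gamma-1)/gamma) - 1)
T1 = 60 + 273.15 = 333.15 K
Pressure ratio = 11.9 / 3.4 = 3.5
Exponent = (1.4 - 1)/1.4 = 0.285714
(P2/P1)^exp - 1 = 3.5^0.285714 - 1 = 0.430368
W = 14.4 * 1.4 / 0.4 * 8.314 * 333.15 / 28 * 0.430368 = 2146

2146 kW


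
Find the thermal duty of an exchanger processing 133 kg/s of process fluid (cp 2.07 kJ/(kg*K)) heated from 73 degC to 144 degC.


Q = m_dot * cp * delta_T
delta_T = 144 - 73 = 71 K
Q = 133 * 2.07 * 71
= 275.31 * 71
= 19547.01 kW

19547.01 kW


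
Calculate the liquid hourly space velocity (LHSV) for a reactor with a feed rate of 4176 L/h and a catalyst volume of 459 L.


LHSV = volumetric feed rate / catalyst volume
= 4176 L/h / 459 L
= 9.098 h^-1

9.098 h^-1


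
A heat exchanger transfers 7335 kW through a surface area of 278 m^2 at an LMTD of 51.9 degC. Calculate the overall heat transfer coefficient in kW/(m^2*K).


From Q = U*A*LMTD, U = Q / (A * LMTD)
U = 7335 / (278 * 51.9) = 7335 / 14428.2 = 0.5084

0.5084 kW/(m^2*K)


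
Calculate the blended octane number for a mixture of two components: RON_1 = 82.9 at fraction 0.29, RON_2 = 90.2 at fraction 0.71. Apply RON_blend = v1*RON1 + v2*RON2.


Linear blending: RON_blend = sum(vi * RONi)
Contribution 1: 0.29 * 82.9 = 24.041
Contribution 2: 0.71 * 90.2 = 64.042
RON_blend = 24.041 + 64.042 = 88.083

88.083


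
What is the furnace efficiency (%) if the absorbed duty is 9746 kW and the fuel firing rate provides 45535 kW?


Furnace efficiency = Q_absorbed / Q_fuel * 100
= 9746 / 45535 * 100 = 21.40

21.40 %


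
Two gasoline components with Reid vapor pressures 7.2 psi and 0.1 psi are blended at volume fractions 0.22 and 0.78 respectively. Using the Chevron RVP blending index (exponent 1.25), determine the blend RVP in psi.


Chevron index: RVP_blend = (sum xi*RVPi^1.25)^(1/1.25)
RVP^1.25 terms: 0.22 * 7.2^1.25 + 0.78 * 0.1^1.25 = 2.63857
RVP_blend = 2.63857^(1/1.25) = 2.173

2.173 psi


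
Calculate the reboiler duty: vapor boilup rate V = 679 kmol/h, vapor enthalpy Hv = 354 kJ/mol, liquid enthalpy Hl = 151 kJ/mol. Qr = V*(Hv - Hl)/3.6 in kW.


Qr = 679 * (354 - 151) / 3.6 = 679 * 203 / 3.6 = 38290

38290 kW


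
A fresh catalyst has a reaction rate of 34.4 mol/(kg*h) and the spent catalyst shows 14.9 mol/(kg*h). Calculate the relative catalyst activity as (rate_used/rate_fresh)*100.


Activity (%) = (rate_used / rate_fresh) * 100
rate_used = 14.9, rate_fresh = 34.4
= (14.9 / 34.4) * 100
= 0.4331 * 100 = 43.31

43.31 %


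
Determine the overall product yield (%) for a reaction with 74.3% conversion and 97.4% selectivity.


Overall yield = conversion (%) * selectivity (%) / 100
Conversion = 74.3%, Selectivity = 97.4%
Y = 74.3 * 97.4 / 100
= 72.3682 %

72.3682 %


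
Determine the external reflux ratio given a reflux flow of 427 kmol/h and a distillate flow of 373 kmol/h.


Reflux ratio definition: R = L / D (liquid returned / distillate withdrawn)
L = 427 kmol/h, D = 373 kmol/h
R = 427 / 373 = 1.145

1.145


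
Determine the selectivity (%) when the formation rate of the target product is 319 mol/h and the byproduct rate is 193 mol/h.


Selectivity = desired / (desired + undesired) * 100
Total products = 319 + 193 = 512 mol/h
S = 319 / 512 * 100
= 0.6230 * 100
= 62.30 %

62.30 %


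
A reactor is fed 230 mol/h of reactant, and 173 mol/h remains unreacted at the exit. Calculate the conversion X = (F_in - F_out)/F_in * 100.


X = (F_in - F_out) / F_in * 100
Moles reacted = 230 - 173 = 57
X = 57 / 230 * 100
= 0.2478 * 100
= 24.78 %

24.78 %


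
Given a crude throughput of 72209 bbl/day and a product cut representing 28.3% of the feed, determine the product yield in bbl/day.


Crude throughput = 72209 bbl/day
Fraction yield = 28.3%
yield = throughput * fraction / 100
yield = 72209 * 28.3 / 100 = 20435.147

20435.147 bbl/day


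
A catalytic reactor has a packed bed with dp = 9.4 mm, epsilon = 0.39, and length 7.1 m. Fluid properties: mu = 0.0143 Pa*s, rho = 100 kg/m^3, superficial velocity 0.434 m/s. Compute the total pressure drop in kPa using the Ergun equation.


dp = 9.4 mm = 0.0094 m
Viscous term = 150*0.0143*0.434*(1-0.39)^2 / (0.0094^2*0.39^3) = 66088.7
Inertial term = 1.75*100*0.434^2*(1-0.39) / (0.0094*0.39^3) = 36060
dP/L = 66088.7 + 36060 = 102149 Pa/m
dP = 102149 * 7.1 / 1000 = 725.3 kPa

725.3 kPa


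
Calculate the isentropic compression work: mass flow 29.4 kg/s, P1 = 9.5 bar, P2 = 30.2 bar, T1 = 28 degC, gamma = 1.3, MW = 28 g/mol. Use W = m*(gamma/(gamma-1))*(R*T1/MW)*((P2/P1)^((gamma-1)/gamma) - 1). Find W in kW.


Isentropic work: W = m*(gamma/(gamma-1))*(R*T1/MW)*((P2/P1)^((gamma-1)/gamma) - 1)
T1 = 28 + 273.15 = 301.15 K
Pressure ratio = 30.2 / 9.5 = 3.17895
Exponent = (1.3 - 1)/1.3 = 0.230769
(P2/P1)^exp - 1 = 3.17895^0.230769 - 1 = 0.305905
W = 29.4 * 1.3 / 0.3 * 8.314 * 301.15 / 28 * 0.305905 = 3485

3485 kW


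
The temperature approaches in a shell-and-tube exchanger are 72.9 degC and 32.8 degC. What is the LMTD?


LMTD = (dT1 - dT2) / ln(dT1/dT2)
= (72.9 - 32.8) / ln(72.9 / 32.8) = 40.1 / 0.79866 = 50.21

50.21 degC


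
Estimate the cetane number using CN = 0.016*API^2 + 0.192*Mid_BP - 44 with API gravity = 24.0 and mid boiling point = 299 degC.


CN = 0.016 * 24.0^2 + 0.192 * 299 - 44
CN = 9.216 + 57.408 - 44 = 22.624

22.624


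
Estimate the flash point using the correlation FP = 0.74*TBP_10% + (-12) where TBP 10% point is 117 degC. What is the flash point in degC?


FP = 0.74 * 117 + (-12) = 74.58

74.58 degC


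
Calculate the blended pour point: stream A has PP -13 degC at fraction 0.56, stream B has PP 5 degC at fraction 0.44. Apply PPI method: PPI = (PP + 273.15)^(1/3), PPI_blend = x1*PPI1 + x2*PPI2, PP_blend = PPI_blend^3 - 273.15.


PPI_1 = (-13 + 273.15)^(1/3) = 6.383731
PPI_2 = (5 + 273.15)^(1/3) = 6.527693
PPI_blend = 0.56 * 6.383731 + 0.44 * 6.527693 = 6.447074
PP_blend = 6.447074^3 - 273.15 = 267.9711 - 273.15 = -5.18

-5.18 degC


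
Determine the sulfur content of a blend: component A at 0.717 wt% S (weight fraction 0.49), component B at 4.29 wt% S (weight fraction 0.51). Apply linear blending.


Linear sulfur blending: S_blend = x1*S1 + x2*S2
Contribution 1: 0.49 * 0.717 = 0.35133 wt%
Contribution 2: 0.51 * 4.29 = 2.1879 wt%
S_blend = 0.35133 + 2.1879 = 2.53923

2.53923 wt%


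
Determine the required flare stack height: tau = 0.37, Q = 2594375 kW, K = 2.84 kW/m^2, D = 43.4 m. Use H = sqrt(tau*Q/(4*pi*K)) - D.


tau*Q/(4*pi*K) = 0.37 * 2594375 / (4 * pi * 2.84) = 26897.2
sqrt(26897.2) = 164.004
H = 164.004 - 43.4 = 120.6

120.6 m


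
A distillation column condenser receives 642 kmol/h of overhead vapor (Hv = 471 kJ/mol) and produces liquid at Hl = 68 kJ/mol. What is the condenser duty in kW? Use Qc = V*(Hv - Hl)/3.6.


Qc = 642 * (471 - 68) / 3.6 = 642 * 403 / 3.6 = 71870

71870 kW


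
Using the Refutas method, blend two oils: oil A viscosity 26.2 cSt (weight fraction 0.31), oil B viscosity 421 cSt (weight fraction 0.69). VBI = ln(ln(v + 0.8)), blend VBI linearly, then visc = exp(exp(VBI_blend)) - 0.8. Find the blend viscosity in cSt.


Refutas method: VBN_i = 14.534*ln(ln(visc_i + 0.8)) + 10.975, blended linearly by mass fraction; since VBN is linear in VBI_i = ln(ln(visc_i + 0.8)) and the fractions sum to 1, blend VBI directly: visc = exp(exp(VBI_blend)) - 0.8
VBI_1 = ln(ln(26.2 + 0.8)) = 1.19266
VBI_2 = ln(ln(421 + 0.8)) = 1.79915
VBI_blend = 0.31 * 1.19266 + 0.69 * 1.79915 = 1.61114
visc_blend = exp(exp(1.61114)) - 0.8 = 148.9

148.9 cSt


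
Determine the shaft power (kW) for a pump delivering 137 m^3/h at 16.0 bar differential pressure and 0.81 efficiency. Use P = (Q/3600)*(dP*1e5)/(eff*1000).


Q = 137 / 3600 = 0.0380556 m^3/s
P = 0.0380556 * (16.0 * 1e5) / 0.81 / 1000 = 75.17

75.17 kW


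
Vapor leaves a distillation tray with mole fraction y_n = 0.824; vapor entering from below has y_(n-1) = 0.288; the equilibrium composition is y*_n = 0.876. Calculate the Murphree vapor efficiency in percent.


Murphree vapor efficiency: EMV = (y_n - y_(n-1)) / (y*_n - y_(n-1)) * 100
EMV = (0.824 - 0.288) / (0.876 - 0.288) * 100 = 0.536 / 0.588 * 100 = 91.16

91.16 %


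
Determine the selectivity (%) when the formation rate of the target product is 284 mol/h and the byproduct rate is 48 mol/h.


Selectivity = desired / (desired + undesired) * 100
Total products = 284 + 48 = 332 mol/h
S = 284 / 332 * 100
= 0.8554 * 100
= 85.54 %

85.54 %


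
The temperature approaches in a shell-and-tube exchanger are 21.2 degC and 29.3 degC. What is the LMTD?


LMTD = (dT1 - dT2) / ln(dT1/dT2)
= (21.2 - 29.3) / ln(21.2 / 29.3) = -8.1 / -0.323586 = 25.03

25.03 degC


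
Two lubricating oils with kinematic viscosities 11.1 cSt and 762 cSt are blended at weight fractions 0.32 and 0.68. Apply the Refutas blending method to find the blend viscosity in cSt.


Refutas method: VBN_i = 14.534*ln(ln(visc_i + 0.8)) + 10.975, blended linearly by mass fraction; since VBN is linear in VBI_i = ln(ln(visc_i + 0.8)) and the fractions sum to 1, blend VBI directly: visc = exp(exp(VBI_blend)) - 0.8
VBI_1 = ln(ln(11.1 + 0.8)) = 0.906862
VBI_2 = ln(ln(762 + 0.8)) = 1.89266
VBI_blend = 0.32 * 0.906862 + 0.68 * 1.89266 = 1.5772
visc_blend = exp(exp(1.5772)) - 0.8 = 125.8

125.8 cSt


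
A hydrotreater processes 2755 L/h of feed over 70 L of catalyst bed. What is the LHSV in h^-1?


LHSV = volumetric feed rate / catalyst volume
= 2755 L/h / 70 L
= 39.36 h^-1

39.36 h^-1


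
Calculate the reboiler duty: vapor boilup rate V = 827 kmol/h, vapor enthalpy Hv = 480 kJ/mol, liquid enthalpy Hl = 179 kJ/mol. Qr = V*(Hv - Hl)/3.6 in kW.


Qr = 827 * (480 - 179) / 3.6 = 827 * 301 / 3.6 = 69150

69150 kW


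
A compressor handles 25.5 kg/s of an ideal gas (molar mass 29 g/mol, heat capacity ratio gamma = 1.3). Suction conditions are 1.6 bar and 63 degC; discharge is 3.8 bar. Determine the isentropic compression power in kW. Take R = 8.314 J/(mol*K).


Isentropic work: W = m*(gamma/(gamma-1))*(R*T1/MW)*((P2/P1)^((gamma-1)/gamma) - 1)
T1 = 63 + 273.15 = 336.15 K
Pressure ratio = 3.8 / 1.6 = 2.375
Exponent = (1.3 - 1)/1.3 = 0.230769
(P2/P1)^exp - 1 = 2.375^0.230769 - 1 = 0.220932
W = 25.5 * 1.3 / 0.3 * 8.314 * 336.15 / 29 * 0.220932 = 2353

2353 kW


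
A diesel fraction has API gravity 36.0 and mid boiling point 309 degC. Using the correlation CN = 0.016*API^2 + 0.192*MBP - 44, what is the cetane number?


CN = 0.016 * 36.0^2 + 0.192 * 309 - 44
CN = 20.736 + 59.328 - 44 = 36.064

36.064


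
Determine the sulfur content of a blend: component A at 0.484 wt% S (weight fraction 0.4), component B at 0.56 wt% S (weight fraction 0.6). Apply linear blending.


Linear sulfur blending: S_blend = x1*S1 + x2*S2
Contribution 1: 0.4 * 0.484 = 0.1936 wt%
Contribution 2: 0.6 * 0.56 = 0.336 wt%
S_blend = 0.1936 + 0.336 = 0.5296

0.5296 wt%


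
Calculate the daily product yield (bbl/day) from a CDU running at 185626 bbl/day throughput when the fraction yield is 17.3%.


Crude throughput = 185626 bbl/day
Fraction yield = 17.3%
yield = throughput * fraction / 100
yield = 185626 * 17.3 / 100 = 32113.298

32113.298 bbl/day


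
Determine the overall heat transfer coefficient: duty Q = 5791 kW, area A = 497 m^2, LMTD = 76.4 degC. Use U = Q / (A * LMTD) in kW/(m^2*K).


From Q = U*A*LMTD, U = Q / (A * LMTD)
U = 5791 / (497 * 76.4) = 5791 / 37970.8 = 0.1525

0.1525 kW/(m^2*K)


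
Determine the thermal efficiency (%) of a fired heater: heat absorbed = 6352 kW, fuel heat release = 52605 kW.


Furnace efficiency = Q_absorbed / Q_fuel * 100
= 6352 / 52605 * 100 = 12.07

12.07 %


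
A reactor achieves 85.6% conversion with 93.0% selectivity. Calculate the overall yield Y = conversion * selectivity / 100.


Overall yield = conversion (%) * selectivity (%) / 100
Conversion = 85.6%, Selectivity = 93.0%
Y = 85.6 * 93.0 / 100
= 79.608 %

79.608 %


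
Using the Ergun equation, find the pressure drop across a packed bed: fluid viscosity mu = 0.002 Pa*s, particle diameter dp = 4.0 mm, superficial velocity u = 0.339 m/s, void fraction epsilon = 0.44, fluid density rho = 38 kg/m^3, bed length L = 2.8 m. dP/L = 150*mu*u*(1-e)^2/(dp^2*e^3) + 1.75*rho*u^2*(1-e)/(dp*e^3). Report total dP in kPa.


dp = 4.0 mm = 0.004 m
Viscous term = 150*0.002*0.339*(1-0.44)^2 / (0.004^2*0.44^3) = 23400.2
Inertial term = 1.75*38*0.339^2*(1-0.44) / (0.004*0.44^3) = 12560
dP/L = 23400.2 + 12560 = 35960.2 Pa/m
dP = 35960.2 * 2.8 / 1000 = 100.7 kPa

100.7 kPa


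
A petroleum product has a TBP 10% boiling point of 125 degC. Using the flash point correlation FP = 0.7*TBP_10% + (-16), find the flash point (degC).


FP = 0.7 * 125 + (-16) = 71.5

71.5 degC


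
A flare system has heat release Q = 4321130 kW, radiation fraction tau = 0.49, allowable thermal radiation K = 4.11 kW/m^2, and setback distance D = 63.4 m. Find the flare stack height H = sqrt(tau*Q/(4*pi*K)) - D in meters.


tau*Q/(4*pi*K) = 0.49 * 4321130 / (4 * pi * 4.11) = 40996
sqrt(40996) = 202.475
H = 202.475 - 63.4 = 139.1

139.1 m


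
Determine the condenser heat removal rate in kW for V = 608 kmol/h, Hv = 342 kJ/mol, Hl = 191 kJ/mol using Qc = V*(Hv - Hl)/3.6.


Qc = 608 * (342 - 191) / 3.6 = 608 * 151 / 3.6 = 25500

25500 kW


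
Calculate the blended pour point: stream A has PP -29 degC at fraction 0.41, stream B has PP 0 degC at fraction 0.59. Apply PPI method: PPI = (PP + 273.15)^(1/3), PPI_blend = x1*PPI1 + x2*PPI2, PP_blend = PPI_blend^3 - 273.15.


PPI_1 = (-29 + 273.15)^(1/3) = 6.25008
PPI_2 = (0 + 273.15)^(1/3) = 6.488342
PPI_blend = 0.41 * 6.25008 + 0.59 * 6.488342 = 6.390655
PP_blend = 6.390655^3 - 273.15 = 260.9974 - 273.15 = -12.15

-12.15 degC


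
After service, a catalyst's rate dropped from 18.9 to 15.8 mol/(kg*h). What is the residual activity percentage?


Activity (%) = (rate_used / rate_fresh) * 100
rate_used = 15.8, rate_fresh = 18.9
= (15.8 / 18.9) * 100
= 0.8360 * 100 = 83.60

83.60 %


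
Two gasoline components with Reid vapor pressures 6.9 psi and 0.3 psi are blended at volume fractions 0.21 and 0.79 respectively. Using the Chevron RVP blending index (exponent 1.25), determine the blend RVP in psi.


Chevron index: RVP_blend = (sum xi*RVPi^1.25)^(1/1.25)
RVP^1.25 terms: 0.21 * 6.9^1.25 + 0.79 * 0.3^1.25 = 2.52385
RVP_blend = 2.52385^(1/1.25) = 2.097

2.097 psi


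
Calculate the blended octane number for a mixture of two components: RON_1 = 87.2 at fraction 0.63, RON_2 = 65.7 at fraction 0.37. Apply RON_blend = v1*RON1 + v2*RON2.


Linear blending: RON_blend = sum(vi * RONi)
Contribution 1: 0.63 * 87.2 = 54.936
Contribution 2: 0.37 * 65.7 = 24.309
RON_blend = 54.936 + 24.309 = 79.245

79.245


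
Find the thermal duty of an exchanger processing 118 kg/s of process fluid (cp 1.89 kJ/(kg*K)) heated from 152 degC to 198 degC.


Q = m_dot * cp * delta_T
delta_T = 198 - 152 = 46 K
Q = 118 * 1.89 * 46
= 223.02 * 46
= 10258.92 kW

10258.92 kW


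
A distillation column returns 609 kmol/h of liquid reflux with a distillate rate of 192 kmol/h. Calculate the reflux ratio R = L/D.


Reflux ratio definition: R = L / D (liquid returned / distillate withdrawn)
L = 609 kmol/h, D = 192 kmol/h
R = 609 / 192 = 3.172

3.172


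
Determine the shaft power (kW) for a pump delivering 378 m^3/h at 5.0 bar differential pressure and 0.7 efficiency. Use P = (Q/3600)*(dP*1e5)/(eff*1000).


Q = 378 / 3600 = 0.105 m^3/s
P = 0.105 * (5.0 * 1e5) / 0.7 / 1000 = 75.00

75.00 kW


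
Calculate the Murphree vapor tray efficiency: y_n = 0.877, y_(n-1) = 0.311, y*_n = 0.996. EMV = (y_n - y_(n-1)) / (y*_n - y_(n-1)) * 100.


Murphree vapor efficiency: EMV = (y_n - y_(n-1)) / (y*_n - y_(n-1)) * 100
EMV = (0.877 - 0.311) / (0.996 - 0.311) * 100 = 0.566 / 0.685 * 100 = 82.63

82.63 %


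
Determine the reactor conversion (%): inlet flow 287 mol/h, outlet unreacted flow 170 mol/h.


X = (F_in - F_out) / F_in * 100
Moles reacted = 287 - 170 = 117
X = 117 / 287 * 100
= 0.4077 * 100
= 40.77 %

40.77 %


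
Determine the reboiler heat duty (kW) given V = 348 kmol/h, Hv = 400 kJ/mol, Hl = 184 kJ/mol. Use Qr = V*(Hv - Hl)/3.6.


Qr = 348 * (400 - 184) / 3.6 = 348 * 216 / 3.6 = 20880

20880 kW


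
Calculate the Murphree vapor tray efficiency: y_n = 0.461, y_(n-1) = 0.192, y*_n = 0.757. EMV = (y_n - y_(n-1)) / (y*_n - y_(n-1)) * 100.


Murphree vapor efficiency: EMV = (y_n - y_(n-1)) / (y*_n - y_(n-1)) * 100
EMV = (0.461 - 0.192) / (0.757 - 0.192) * 100 = 0.269 / 0.565 * 100 = 47.61

47.61 %


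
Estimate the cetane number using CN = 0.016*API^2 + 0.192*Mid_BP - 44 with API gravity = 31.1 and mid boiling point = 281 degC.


CN = 0.016 * 31.1^2 + 0.192 * 281 - 44
CN = 15.47536 + 53.952 - 44 = 25.42736

25.42736


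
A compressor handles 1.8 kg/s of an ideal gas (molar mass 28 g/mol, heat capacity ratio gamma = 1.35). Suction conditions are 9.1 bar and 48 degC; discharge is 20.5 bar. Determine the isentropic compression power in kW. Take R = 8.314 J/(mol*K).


Isentropic work: W = m*(gamma/(gamma-1))*(R*T1/MW)*((P2/P1)^((gamma-1)/gamma) - 1)
T1 = 48 + 273.15 = 321.15 K
Pressure ratio = 20.5 / 9.1 = 2.25275
Exponent = (1.35 - 1)/1.35 = 0.259259
(P2/P1)^exp - 1 = 2.25275^0.259259 - 1 = 0.234366
W = 1.8 * 1.35 / 0.35 * 8.314 * 321.15 / 28 * 0.234366 = 155.2

155.2 kW


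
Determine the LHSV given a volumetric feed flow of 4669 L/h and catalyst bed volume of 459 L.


LHSV = volumetric feed rate / catalyst volume
= 4669 L/h / 459 L
= 10.17 h^-1

10.17 h^-1


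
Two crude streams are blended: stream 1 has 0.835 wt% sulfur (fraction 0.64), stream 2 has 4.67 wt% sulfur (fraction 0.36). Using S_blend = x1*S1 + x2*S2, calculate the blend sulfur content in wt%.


Linear sulfur blending: S_blend = x1*S1 + x2*S2
Contribution 1: 0.64 * 0.835 = 0.5344 wt%
Contribution 2: 0.36 * 4.67 = 1.6812 wt%
S_blend = 0.5344 + 1.6812 = 2.2156

2.2156 wt%


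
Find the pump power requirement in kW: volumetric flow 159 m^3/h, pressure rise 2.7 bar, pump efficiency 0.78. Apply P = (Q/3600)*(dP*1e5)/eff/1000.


Q = 159 / 3600 = 0.0441667 m^3/s
P = 0.0441667 * (2.7 * 1e5) / 0.78 / 1000 = 15.29

15.29 kW


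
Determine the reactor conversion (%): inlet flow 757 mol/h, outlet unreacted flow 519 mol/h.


X = (F_in - F_out) / F_in * 100
Moles reacted = 757 - 519 = 238
X = 238 / 757 * 100
= 0.3144 * 100
= 31.44 %

31.44 %


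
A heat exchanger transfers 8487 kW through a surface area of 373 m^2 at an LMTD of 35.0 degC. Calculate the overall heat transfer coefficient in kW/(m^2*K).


From Q = U*A*LMTD, U = Q / (A * LMTD)
U = 8487 / (373 * 35.0) = 8487 / 13055 = 0.6501

0.6501 kW/(m^2*K)


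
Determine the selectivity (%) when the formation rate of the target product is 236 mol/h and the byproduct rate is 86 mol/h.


Selectivity = desired / (desired + undesired) * 100
Total products = 236 + 86 = 322 mol/h
S = 236 / 322 * 100
= 0.7329 * 100
= 73.29 %

73.29 %


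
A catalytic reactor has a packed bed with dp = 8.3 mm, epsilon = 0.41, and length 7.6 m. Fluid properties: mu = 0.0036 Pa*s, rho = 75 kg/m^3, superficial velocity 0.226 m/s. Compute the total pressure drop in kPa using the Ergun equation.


dp = 8.3 mm = 0.0083 m
Viscous term = 150*0.0036*0.226*(1-0.41)^2 / (0.0083^2*0.41^3) = 8947.43
Inertial term = 1.75*75*0.226^2*(1-0.41) / (0.0083*0.41^3) = 6914.15
dP/L = 8947.43 + 6914.15 = 15861.6 Pa/m
dP = 15861.6 * 7.6 / 1000 = 120.5 kPa

120.5 kPa


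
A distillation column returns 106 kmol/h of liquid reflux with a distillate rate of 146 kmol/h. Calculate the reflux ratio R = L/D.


Reflux ratio definition: R = L / D (liquid returned / distillate withdrawn)
L = 106 kmol/h, D = 146 kmol/h
R = 106 / 146 = 0.7260

0.7260


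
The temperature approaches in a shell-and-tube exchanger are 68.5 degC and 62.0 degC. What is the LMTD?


LMTD = (dT1 - dT2) / ln(dT1/dT2)
= (68.5 - 62.0) / ln(68.5 / 62.0) = 6.5 / 0.0996994 = 65.20

65.20 degC


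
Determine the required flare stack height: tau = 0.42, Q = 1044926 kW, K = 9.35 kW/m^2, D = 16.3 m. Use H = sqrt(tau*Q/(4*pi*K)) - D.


tau*Q/(4*pi*K) = 0.42 * 1044926 / (4 * pi * 9.35) = 3735.2
sqrt(3735.2) = 61.1163
H = 61.1163 - 16.3 = 44.82

44.82 m


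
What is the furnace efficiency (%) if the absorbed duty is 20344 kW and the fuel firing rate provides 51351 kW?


Furnace efficiency = Q_absorbed / Q_fuel * 100
= 20344 / 51351 * 100 = 39.62

39.62 %


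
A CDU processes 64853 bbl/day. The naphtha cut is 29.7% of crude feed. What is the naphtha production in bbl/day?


Crude throughput = 64853 bbl/day
Fraction yield = 29.7%
yield = throughput * fraction / 100
yield = 64853 * 29.7 / 100 = 19261.341

19261.341 bbl/day


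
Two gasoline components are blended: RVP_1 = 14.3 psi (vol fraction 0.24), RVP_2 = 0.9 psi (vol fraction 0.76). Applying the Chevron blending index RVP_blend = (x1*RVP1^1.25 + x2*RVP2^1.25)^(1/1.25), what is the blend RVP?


Chevron index: RVP_blend = (sum xi*RVPi^1.25)^(1/1.25)
RVP^1.25 terms: 0.24 * 14.3^1.25 + 0.76 * 0.9^1.25 = 7.34014
RVP_blend = 7.34014^(1/1.25) = 4.927

4.927 psi


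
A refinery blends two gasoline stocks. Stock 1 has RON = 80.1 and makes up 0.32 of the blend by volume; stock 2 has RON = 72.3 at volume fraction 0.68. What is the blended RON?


Linear blending: RON_blend = sum(vi * RONi)
Contribution 1: 0.32 * 80.1 = 25.632
Contribution 2: 0.68 * 72.3 = 49.164
RON_blend = 25.632 + 49.164 = 74.796

74.796


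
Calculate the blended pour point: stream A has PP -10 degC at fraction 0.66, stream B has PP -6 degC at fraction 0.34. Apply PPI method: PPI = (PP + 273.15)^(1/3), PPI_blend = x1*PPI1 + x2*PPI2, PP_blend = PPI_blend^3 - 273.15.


PPI_1 = (-10 + 273.15)^(1/3) = 6.408176
PPI_2 = (-6 + 273.15)^(1/3) = 6.440482
PPI_blend = 0.66 * 6.408176 + 0.34 * 6.440482 = 6.41916
PP_blend = 6.41916^3 - 273.15 = 264.5054 - 273.15 = -8.64

-8.64 degC


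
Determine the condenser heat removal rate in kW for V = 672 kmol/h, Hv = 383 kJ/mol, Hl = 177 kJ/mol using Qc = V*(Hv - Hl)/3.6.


Qc = 672 * (383 - 177) / 3.6 = 672 * 206 / 3.6 = 38450

38450 kW


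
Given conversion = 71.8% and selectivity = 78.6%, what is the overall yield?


Overall yield = conversion (%) * selectivity (%) / 100
Conversion = 71.8%, Selectivity = 78.6%
Y = 71.8 * 78.6 / 100
= 56.4348 %

56.4348 %


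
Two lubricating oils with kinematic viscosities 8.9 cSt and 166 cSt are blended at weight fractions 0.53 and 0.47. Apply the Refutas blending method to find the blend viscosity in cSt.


Refutas method: VBN_i = 14.534*ln(ln(visc_i + 0.8)) + 10.975, blended linearly by mass fraction; since VBN is linear in VBI_i = ln(ln(visc_i + 0.8)) and the fractions sum to 1, blend VBI directly: visc = exp(exp(VBI_blend)) - 0.8
VBI_1 = ln(ln(8.9 + 0.8)) = 0.820716
VBI_2 = ln(ln(166 + 0.8)) = 1.63253
VBI_blend = 0.53 * 0.820716 + 0.47 * 1.63253 = 1.20227
visc_blend = exp(exp(1.20227)) - 0.8 = 27.07

27.07 cSt


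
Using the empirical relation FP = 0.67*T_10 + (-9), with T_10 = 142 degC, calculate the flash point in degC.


FP = 0.67 * 142 + (-9) = 86.14

86.14 degC


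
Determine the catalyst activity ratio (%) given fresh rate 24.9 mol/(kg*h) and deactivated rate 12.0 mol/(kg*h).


Activity (%) = (rate_used / rate_fresh) * 100
rate_used = 12.0, rate_fresh = 24.9
= (12.0 / 24.9) * 100
= 0.4819 * 100 = 48.19

48.19 %


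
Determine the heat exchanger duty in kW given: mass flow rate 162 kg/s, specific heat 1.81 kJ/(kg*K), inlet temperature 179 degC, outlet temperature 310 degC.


Q = m_dot * cp * delta_T
delta_T = 310 - 179 = 131 K
Q = 162 * 1.81 * 131
= 293.22 * 131
= 38411.82 kW

38411.82 kW


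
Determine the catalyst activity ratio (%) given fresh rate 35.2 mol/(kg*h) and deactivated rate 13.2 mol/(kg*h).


Activity (%) = (rate_used / rate_fresh) * 100
rate_used = 13.2, rate_fresh = 35.2
= (13.2 / 35.2) * 100
= 0.3750 * 100 = 37.50

37.50 %


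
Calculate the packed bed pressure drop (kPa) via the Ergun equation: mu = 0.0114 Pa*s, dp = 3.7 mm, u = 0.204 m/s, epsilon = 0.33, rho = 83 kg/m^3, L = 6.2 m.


dp = 3.7 mm = 0.0037 m
Viscous term = 150*0.0114*0.204*(1-0.33)^2 / (0.0037^2*0.33^3) = 318296
Inertial term = 1.75*83*0.204^2*(1-0.33) / (0.0037*0.33^3) = 30458.4
dP/L = 318296 + 30458.4 = 348754 Pa/m
dP = 348754 * 6.2 / 1000 = 2162 kPa

2162 kPa


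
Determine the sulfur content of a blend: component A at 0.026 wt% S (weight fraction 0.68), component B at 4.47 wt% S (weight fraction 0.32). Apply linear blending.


Linear sulfur blending: S_blend = x1*S1 + x2*S2
Contribution 1: 0.68 * 0.026 = 0.01768 wt%
Contribution 2: 0.32 * 4.47 = 1.4304 wt%
S_blend = 0.01768 + 1.4304 = 1.44808

1.44808 wt%


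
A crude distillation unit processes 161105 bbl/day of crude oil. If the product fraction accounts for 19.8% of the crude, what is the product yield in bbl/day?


Crude throughput = 161105 bbl/day
Fraction yield = 19.8%
yield = throughput * fraction / 100
yield = 161105 * 19.8 / 100 = 31898.79

31898.79 bbl/day


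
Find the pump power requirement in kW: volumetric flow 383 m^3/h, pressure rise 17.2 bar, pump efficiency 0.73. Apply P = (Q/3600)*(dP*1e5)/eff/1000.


Q = 383 / 3600 = 0.106389 m^3/s
P = 0.106389 * (17.2 * 1e5) / 0.73 / 1000 = 250.7

250.7 kW


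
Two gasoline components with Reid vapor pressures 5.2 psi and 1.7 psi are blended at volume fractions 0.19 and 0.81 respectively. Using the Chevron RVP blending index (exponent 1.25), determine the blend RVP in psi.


Chevron index: RVP_blend = (sum xi*RVPi^1.25)^(1/1.25)
RVP^1.25 terms: 0.19 * 5.2^1.25 + 0.81 * 1.7^1.25 = 3.0643
RVP_blend = 3.0643^(1/1.25) = 2.449

2.449 psi
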